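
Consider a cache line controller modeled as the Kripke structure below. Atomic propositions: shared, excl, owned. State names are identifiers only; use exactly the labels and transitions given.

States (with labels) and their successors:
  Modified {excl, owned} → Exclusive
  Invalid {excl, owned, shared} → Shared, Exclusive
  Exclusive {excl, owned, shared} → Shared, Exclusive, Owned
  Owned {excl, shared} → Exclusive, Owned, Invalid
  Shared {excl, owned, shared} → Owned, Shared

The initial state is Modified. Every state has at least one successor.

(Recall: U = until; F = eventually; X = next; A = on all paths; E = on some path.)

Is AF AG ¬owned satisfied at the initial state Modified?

Violated

States satisfying AG ¬owned: ∅.
States satisfying AF AG ¬owned: ∅.
There is a path from Modified along which AG ¬owned never holds.
Modified ∉ Sat(AF AG ¬owned).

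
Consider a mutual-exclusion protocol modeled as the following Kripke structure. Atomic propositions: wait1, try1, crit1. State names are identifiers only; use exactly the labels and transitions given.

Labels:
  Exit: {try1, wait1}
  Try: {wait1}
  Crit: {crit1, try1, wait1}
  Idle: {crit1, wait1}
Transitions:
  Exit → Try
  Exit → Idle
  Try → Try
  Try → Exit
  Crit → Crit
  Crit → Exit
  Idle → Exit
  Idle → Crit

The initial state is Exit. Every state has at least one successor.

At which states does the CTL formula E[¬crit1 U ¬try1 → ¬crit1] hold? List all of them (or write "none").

{Exit, Try, Crit}

States satisfying ¬crit1: {Exit, Try}.
States satisfying ¬try1 → ¬crit1: {Exit, Try, Crit}.
States satisfying E[¬crit1 U ¬try1 → ¬crit1]: {Exit, Try, Crit}.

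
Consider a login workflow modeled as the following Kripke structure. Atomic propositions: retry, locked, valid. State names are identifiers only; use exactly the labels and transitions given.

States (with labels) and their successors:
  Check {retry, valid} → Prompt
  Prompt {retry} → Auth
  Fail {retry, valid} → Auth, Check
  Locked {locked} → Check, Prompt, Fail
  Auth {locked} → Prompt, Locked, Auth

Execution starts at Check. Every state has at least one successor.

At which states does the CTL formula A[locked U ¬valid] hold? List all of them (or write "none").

{Prompt, Locked, Auth}

States satisfying locked: {Locked, Auth}.
States satisfying ¬valid: {Prompt, Locked, Auth}.
States satisfying A[locked U ¬valid]: {Prompt, Locked, Auth}.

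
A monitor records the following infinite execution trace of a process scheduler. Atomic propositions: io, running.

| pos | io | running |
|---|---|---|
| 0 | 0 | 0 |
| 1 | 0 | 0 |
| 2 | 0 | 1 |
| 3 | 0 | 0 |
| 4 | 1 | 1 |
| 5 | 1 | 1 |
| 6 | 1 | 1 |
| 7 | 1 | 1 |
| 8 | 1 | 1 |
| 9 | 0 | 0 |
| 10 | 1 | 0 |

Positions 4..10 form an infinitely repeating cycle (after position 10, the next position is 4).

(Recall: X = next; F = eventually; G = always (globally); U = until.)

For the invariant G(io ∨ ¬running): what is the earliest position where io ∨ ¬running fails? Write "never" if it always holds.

Check io ∨ ¬running at each position in order: 0 ✓, 1 ✓.
At position 2 the labels are {running}, so io ∨ ¬running is false there. This is the first violation.

2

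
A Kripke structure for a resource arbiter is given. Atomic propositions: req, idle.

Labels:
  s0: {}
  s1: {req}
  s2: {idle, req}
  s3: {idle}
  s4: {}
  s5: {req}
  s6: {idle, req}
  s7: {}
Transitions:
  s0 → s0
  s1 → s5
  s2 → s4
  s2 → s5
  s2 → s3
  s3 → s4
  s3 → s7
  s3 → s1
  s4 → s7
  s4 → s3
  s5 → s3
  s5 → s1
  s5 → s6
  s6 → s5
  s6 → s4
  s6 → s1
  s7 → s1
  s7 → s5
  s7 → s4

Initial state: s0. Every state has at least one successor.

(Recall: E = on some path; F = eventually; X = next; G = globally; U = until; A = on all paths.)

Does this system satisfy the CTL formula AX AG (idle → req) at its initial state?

Yes

States satisfying AG (idle → req): {s0}.
States satisfying AX AG (idle → req): {s0}.
s0 ∈ Sat(AX AG (idle → req)).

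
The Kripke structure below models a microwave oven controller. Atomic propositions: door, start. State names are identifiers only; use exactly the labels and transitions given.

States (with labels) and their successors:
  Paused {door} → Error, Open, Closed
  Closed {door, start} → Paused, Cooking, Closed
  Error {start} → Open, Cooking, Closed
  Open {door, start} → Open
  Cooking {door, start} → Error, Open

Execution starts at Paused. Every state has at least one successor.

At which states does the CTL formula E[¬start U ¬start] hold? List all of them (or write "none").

{Paused}

States satisfying ¬start: {Paused}.
States satisfying E[¬start U ¬start]: {Paused}.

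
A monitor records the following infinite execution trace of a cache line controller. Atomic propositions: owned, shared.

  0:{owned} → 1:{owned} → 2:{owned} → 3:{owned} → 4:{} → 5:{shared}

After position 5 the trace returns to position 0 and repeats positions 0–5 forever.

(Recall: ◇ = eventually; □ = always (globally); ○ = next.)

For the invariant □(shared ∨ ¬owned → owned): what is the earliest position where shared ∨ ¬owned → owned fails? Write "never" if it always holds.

Check shared ∨ ¬owned → owned at each position in order: 0 ✓, 1 ✓, 2 ✓, 3 ✓.
At position 4 the labels are {}, so shared ∨ ¬owned → owned is false there. This is the first violation.

4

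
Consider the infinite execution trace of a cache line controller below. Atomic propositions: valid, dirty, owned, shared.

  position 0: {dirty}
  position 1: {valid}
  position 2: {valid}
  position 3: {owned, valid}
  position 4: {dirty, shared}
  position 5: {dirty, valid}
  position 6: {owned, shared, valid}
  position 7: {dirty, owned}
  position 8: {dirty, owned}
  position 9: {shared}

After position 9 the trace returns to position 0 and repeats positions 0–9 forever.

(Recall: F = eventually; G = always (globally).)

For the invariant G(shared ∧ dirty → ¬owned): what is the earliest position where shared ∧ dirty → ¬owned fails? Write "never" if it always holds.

never

shared ∧ dirty → ¬owned holds at every position 0..9, and those are all the positions the trace ever visits, so the invariant G(shared ∧ dirty → ¬owned) is never violated.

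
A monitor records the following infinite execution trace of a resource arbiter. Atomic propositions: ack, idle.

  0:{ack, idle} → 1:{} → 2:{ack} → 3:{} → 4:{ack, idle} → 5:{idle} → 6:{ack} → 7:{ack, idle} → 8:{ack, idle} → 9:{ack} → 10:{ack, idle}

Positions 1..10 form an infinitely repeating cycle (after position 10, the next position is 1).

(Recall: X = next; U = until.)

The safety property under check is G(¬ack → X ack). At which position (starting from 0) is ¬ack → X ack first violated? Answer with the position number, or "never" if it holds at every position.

never

¬ack → X ack holds at every position 0..10, and those are all the positions the trace ever visits, so the invariant G(¬ack → X ack) is never violated.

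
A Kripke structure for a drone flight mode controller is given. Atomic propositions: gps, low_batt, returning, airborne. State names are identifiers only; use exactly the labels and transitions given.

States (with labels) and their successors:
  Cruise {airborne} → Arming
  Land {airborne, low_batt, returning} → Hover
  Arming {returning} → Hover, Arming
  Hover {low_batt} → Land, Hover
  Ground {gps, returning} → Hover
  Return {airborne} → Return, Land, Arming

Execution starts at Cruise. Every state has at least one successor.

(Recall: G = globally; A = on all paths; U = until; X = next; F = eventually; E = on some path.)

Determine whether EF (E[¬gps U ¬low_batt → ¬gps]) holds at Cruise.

States satisfying E[¬gps U ¬low_batt → ¬gps]: {Cruise, Land, Arming, Hover, Return}.
States satisfying EF (E[¬gps U ¬low_batt → ¬gps]): {Cruise, Land, Arming, Hover, Ground, Return}.
Some path from Cruise reaches a state where E[¬gps U ¬low_batt → ¬gps] holds.
Cruise ∈ Sat(EF (E[¬gps U ¬low_batt → ¬gps])).

Satisfied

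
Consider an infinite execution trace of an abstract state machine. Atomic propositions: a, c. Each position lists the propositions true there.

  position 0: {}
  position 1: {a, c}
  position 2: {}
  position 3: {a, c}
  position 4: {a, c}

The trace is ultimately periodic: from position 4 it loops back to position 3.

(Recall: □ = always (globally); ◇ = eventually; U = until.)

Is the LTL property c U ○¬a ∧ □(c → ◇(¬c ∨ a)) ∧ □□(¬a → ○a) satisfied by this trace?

□(¬a → ○a) holds at every position 0..4, and those are all positions ever visited, so □□(¬a → ○a) holds.
At position 0: c U ○¬a ∧ □(c → ◇(¬c ∨ a)) is false; □□(¬a → ○a) is true; so c U ○¬a ∧ □(c → ◇(¬c ∨ a)) ∧ □□(¬a → ○a) is false.

Violated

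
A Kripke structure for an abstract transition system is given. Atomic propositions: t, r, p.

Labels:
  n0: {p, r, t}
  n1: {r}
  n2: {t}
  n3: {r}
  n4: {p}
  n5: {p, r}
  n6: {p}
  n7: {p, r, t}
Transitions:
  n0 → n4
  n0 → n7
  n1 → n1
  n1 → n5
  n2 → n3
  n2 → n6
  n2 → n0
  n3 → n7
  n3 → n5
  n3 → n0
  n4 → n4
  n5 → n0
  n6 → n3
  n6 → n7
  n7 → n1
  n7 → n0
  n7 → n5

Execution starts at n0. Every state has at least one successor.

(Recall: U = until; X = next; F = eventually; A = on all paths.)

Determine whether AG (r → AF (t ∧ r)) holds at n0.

States satisfying r → AF (t ∧ r): {n0, n2, n3, n4, n5, n6, n7}.
States satisfying AG (r → AF (t ∧ r)): {n4}.
n1 is reachable from n0 and violates r → AF (t ∧ r), so AG fails at n0.
n0 ∉ Sat(AG (r → AF (t ∧ r))).

Does not hold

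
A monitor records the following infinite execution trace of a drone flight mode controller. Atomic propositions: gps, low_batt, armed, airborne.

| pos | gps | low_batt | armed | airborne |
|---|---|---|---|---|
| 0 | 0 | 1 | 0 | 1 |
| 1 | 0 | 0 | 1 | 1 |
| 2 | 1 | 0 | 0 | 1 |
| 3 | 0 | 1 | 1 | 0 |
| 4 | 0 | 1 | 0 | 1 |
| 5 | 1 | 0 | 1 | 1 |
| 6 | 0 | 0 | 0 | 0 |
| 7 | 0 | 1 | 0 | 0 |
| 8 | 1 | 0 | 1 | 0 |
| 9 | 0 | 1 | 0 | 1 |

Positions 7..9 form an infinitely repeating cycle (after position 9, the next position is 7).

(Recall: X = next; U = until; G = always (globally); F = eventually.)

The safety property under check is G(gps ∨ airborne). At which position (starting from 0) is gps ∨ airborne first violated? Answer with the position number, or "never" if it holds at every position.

Check gps ∨ airborne at each position in order: 0 ✓, 1 ✓, 2 ✓.
At position 3 the labels are {armed, low_batt}, so gps ∨ airborne is false there. This is the first violation.

3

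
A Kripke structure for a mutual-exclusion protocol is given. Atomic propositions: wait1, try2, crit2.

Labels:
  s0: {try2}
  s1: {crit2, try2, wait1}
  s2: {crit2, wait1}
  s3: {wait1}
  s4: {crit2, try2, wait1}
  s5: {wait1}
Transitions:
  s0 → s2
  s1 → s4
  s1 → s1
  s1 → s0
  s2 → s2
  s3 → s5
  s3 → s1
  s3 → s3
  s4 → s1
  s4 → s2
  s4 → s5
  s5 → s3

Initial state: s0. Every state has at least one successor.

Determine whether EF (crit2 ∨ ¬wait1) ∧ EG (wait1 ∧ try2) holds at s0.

Violated

States satisfying crit2 ∨ ¬wait1: {s0, s1, s2, s4}.
States satisfying EF (crit2 ∨ ¬wait1): {s0, s1, s2, s3, s4, s5}.
States satisfying wait1 ∧ try2: {s1, s4}.
States satisfying EG (wait1 ∧ try2): {s1, s4}.
States satisfying EF (crit2 ∨ ¬wait1) ∧ EG (wait1 ∧ try2): {s1, s4}.
s0 ∉ Sat(EF (crit2 ∨ ¬wait1) ∧ EG (wait1 ∧ try2)).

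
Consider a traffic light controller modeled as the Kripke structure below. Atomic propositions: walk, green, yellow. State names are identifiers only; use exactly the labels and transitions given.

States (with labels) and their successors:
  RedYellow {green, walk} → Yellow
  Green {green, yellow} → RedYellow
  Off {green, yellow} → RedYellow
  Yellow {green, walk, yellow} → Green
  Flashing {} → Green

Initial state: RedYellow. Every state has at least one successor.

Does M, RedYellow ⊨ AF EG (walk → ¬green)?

States satisfying EG (walk → ¬green): ∅.
States satisfying AF EG (walk → ¬green): ∅.
There is a path from RedYellow along which EG (walk → ¬green) never holds.
RedYellow ∉ Sat(AF EG (walk → ¬green)).

No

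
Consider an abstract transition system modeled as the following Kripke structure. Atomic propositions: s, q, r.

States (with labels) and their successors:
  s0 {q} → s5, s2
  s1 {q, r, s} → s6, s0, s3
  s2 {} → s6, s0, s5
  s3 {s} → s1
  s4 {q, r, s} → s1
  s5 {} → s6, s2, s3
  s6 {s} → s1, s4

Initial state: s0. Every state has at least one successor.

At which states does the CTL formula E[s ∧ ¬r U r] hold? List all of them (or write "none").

States satisfying s ∧ ¬r: {s3, s6}.
States satisfying r: {s1, s4}.
States satisfying E[s ∧ ¬r U r]: {s1, s3, s4, s6}.

{s1, s3, s4, s6}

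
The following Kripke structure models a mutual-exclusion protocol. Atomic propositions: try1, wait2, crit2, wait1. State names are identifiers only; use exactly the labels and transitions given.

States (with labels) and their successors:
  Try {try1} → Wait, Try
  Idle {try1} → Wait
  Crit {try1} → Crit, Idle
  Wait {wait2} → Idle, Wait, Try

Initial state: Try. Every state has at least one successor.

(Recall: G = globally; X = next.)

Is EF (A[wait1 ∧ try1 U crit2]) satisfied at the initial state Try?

States satisfying A[wait1 ∧ try1 U crit2]: ∅.
States satisfying EF (A[wait1 ∧ try1 U crit2]): ∅.
No suitable path/successor from Try witnesses the formula.
Try ∉ Sat(EF (A[wait1 ∧ try1 U crit2])).

Violated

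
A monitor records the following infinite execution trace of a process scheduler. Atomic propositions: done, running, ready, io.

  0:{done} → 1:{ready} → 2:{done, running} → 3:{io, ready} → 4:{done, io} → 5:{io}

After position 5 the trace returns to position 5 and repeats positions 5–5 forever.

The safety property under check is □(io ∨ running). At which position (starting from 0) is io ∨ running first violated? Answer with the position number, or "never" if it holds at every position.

0

At position 0 the labels are {done}, so io ∨ running is false there. This is the first violation.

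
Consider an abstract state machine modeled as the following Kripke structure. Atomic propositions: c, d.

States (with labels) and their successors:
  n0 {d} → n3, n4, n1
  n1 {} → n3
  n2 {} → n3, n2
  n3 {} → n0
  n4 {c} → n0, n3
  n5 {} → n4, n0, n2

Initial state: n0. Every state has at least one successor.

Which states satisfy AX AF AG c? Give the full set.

States satisfying AF AG c: ∅.
States satisfying AX AF AG c: ∅.

none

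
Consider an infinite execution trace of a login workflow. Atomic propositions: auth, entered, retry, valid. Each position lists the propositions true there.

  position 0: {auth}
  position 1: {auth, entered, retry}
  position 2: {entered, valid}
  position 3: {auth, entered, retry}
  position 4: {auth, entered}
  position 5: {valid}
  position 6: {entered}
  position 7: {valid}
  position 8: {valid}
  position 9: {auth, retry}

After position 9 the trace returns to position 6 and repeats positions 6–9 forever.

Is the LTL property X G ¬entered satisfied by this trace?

The position after 0 is 1; G ¬entered is false there.

Violated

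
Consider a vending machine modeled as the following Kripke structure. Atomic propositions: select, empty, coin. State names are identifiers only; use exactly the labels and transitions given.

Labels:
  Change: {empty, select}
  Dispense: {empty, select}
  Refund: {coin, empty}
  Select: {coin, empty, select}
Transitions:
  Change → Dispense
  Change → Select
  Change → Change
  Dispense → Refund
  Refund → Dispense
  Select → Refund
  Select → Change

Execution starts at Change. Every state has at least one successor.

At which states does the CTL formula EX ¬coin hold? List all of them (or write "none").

{Change, Refund, Select}

States satisfying ¬coin: {Change, Dispense}.
States satisfying EX ¬coin: {Change, Refund, Select}.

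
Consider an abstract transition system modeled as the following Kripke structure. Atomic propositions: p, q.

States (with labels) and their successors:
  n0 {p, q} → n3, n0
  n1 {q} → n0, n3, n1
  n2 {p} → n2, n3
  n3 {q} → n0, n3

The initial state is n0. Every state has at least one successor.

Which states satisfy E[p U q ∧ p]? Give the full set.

{n0}

States satisfying p: {n0, n2}.
States satisfying q ∧ p: {n0}.
States satisfying E[p U q ∧ p]: {n0}.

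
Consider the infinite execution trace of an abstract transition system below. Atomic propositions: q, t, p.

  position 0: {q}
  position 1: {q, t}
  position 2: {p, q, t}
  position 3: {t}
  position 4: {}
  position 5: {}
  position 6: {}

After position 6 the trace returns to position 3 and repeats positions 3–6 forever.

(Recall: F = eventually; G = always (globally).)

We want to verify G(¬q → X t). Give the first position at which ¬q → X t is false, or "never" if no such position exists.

Check ¬q → X t at each position in order: 0 ✓, 1 ✓, 2 ✓.
At position 3 the labels are {t} and the next position 4 has {}, so ¬q → X t is false there. This is the first violation.

3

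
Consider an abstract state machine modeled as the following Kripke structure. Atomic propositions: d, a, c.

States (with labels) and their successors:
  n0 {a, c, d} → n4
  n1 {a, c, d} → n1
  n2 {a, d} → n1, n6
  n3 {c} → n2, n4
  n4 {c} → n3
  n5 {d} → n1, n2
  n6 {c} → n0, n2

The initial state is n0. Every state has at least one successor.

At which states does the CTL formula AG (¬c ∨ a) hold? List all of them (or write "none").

States satisfying ¬c ∨ a: {n0, n1, n2, n5}.
States satisfying AG (¬c ∨ a): {n1}.

{n1}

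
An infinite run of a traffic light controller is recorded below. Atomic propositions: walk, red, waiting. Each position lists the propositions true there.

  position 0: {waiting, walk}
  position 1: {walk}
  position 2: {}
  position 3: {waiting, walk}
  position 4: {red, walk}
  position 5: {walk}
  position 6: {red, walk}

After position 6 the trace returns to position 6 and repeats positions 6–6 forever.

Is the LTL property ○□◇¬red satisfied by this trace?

The position after 0 is 1; □◇¬red is false there.

Does not hold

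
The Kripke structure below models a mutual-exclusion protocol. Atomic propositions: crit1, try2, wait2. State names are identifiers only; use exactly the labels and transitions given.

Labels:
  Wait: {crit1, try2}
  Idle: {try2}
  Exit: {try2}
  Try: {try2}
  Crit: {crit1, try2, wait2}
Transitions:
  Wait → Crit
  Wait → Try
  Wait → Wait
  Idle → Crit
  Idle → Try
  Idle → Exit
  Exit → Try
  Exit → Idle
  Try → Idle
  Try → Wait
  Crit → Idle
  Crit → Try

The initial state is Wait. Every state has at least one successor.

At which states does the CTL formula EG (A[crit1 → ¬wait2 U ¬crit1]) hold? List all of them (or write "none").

{Idle, Exit, Try}

States satisfying A[crit1 → ¬wait2 U ¬crit1]: {Idle, Exit, Try}.
States satisfying EG (A[crit1 → ¬wait2 U ¬crit1]): {Idle, Exit, Try}.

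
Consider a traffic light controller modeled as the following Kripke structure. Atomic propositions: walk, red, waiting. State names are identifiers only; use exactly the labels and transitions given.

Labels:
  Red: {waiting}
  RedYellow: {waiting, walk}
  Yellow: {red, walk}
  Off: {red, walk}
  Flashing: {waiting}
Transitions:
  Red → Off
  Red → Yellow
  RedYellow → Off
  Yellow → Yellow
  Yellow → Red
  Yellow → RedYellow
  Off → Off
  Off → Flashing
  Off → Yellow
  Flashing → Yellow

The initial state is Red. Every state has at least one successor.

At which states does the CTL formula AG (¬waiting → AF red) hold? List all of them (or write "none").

States satisfying ¬waiting → AF red: {Red, RedYellow, Yellow, Off, Flashing}.
States satisfying AG (¬waiting → AF red): {Red, RedYellow, Yellow, Off, Flashing}.

{Red, RedYellow, Yellow, Off, Flashing}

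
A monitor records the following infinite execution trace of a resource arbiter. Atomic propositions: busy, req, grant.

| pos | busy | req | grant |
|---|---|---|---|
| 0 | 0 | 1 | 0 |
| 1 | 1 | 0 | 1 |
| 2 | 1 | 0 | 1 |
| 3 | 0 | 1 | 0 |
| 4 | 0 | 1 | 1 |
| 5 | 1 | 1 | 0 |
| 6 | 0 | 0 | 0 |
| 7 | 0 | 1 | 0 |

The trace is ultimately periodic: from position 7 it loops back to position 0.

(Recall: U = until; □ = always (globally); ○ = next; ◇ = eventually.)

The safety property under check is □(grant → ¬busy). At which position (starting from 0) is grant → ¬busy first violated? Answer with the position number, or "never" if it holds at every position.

1

Check grant → ¬busy at each position in order: 0 ✓.
At position 1 the labels are {busy, grant}, so grant → ¬busy is false there. This is the first violation.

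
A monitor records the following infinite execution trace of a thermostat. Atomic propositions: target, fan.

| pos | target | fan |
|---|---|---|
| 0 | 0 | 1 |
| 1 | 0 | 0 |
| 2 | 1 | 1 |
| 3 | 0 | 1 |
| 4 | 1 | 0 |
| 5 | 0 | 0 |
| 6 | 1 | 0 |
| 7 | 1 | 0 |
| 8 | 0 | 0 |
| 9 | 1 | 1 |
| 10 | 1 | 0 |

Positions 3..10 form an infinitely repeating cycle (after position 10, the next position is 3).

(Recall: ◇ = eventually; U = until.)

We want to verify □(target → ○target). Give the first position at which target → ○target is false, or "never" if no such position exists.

Check target → ○target at each position in order: 0 ✓, 1 ✓.
At position 2 the labels are {fan, target} and the next position 3 has {fan}, so target → ○target is false there. This is the first violation.

2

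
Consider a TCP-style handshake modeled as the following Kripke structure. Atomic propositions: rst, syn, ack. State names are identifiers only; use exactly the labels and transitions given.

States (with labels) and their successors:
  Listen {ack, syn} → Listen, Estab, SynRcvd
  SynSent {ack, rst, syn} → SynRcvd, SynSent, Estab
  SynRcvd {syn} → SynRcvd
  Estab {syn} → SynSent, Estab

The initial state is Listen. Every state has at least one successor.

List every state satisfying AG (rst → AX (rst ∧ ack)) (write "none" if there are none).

States satisfying rst → AX (rst ∧ ack): {Listen, SynRcvd, Estab}.
States satisfying AG (rst → AX (rst ∧ ack)): {SynRcvd}.

{SynRcvd}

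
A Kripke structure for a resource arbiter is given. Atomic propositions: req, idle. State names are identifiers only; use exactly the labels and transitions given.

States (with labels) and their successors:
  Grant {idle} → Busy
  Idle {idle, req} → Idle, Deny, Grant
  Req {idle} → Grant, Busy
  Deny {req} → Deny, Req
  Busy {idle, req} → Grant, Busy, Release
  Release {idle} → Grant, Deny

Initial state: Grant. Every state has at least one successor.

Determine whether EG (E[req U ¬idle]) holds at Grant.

States satisfying E[req U ¬idle]: {Idle, Deny}.
States satisfying EG (E[req U ¬idle]): {Idle, Deny}.
No suitable path/successor from Grant witnesses the formula.
Grant ∉ Sat(EG (E[req U ¬idle])).

Does not hold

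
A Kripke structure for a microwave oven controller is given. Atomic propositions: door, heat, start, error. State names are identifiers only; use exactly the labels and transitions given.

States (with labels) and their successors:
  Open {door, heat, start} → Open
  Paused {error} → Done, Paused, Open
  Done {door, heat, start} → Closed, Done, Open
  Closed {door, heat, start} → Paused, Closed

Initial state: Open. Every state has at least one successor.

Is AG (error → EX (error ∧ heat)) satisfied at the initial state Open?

Satisfied

States satisfying error → EX (error ∧ heat): {Open, Done, Closed}.
States satisfying AG (error → EX (error ∧ heat)): {Open}.
Every state reachable from Open satisfies error → EX (error ∧ heat).
Open ∈ Sat(AG (error → EX (error ∧ heat))).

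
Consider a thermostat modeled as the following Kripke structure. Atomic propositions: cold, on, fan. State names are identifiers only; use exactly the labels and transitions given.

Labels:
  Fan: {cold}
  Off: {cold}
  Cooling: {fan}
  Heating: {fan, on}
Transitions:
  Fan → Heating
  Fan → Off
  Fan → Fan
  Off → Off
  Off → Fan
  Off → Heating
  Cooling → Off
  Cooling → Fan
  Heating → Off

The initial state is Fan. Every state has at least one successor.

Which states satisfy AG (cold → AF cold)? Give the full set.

States satisfying cold → AF cold: {Fan, Off, Cooling, Heating}.
States satisfying AG (cold → AF cold): {Fan, Off, Cooling, Heating}.

{Fan, Off, Cooling, Heating}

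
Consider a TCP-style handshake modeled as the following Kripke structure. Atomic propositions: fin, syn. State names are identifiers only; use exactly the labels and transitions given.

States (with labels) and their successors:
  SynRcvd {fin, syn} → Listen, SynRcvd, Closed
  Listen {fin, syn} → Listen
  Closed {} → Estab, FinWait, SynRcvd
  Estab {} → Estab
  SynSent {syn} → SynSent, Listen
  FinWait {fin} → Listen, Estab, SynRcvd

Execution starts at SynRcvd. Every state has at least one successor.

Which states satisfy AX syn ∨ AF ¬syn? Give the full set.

{Listen, Closed, Estab, SynSent, FinWait}

States satisfying syn: {SynRcvd, Listen, SynSent}.
States satisfying AX syn: {Listen, SynSent}.
States satisfying ¬syn: {Closed, Estab, FinWait}.
States satisfying AF ¬syn: {Closed, Estab, FinWait}.
States satisfying AX syn ∨ AF ¬syn: {Listen, Closed, Estab, SynSent, FinWait}.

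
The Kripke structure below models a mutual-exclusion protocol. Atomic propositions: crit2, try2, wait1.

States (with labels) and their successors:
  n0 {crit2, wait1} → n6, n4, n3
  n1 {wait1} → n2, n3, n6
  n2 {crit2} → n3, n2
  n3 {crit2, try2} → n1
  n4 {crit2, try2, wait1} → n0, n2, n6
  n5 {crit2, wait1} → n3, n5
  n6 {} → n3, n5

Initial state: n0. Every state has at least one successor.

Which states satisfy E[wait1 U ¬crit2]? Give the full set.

States satisfying wait1: {n0, n1, n4, n5}.
States satisfying ¬crit2: {n1, n6}.
States satisfying E[wait1 U ¬crit2]: {n0, n1, n4, n6}.

{n0, n1, n4, n6}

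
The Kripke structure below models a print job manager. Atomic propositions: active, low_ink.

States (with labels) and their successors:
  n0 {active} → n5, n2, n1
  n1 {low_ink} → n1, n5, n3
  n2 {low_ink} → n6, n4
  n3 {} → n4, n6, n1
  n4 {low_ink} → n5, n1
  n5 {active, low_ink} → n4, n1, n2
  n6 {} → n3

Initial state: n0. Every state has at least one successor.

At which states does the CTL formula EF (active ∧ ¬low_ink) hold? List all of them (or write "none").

{n0}

States satisfying active ∧ ¬low_ink: {n0}.
States satisfying EF (active ∧ ¬low_ink): {n0}.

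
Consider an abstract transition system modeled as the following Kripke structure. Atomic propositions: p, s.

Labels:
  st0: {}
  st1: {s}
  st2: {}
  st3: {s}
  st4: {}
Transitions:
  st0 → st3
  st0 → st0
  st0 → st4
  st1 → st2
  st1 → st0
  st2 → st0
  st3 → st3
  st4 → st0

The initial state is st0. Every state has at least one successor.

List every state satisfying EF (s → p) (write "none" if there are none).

States satisfying s → p: {st0, st2, st4}.
States satisfying EF (s → p): {st0, st1, st2, st4}.

{st0, st1, st2, st4}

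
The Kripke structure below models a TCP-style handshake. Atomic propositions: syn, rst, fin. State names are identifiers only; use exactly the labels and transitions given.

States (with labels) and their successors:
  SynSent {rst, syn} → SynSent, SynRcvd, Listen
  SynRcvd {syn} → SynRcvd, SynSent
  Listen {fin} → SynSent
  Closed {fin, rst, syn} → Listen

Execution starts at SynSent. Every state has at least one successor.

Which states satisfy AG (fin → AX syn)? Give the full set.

{SynSent, SynRcvd, Listen}

States satisfying fin → AX syn: {SynSent, SynRcvd, Listen}.
States satisfying AG (fin → AX syn): {SynSent, SynRcvd, Listen}.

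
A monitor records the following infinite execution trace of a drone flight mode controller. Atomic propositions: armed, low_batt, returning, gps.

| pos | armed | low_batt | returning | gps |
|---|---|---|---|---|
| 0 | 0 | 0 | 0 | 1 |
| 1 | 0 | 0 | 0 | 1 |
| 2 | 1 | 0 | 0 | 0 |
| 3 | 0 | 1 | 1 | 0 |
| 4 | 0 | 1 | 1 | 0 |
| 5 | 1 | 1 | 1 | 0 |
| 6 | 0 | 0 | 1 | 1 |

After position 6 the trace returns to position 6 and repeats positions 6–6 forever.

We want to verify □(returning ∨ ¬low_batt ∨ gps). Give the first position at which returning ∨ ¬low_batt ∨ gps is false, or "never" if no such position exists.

never

returning ∨ ¬low_batt ∨ gps holds at every position 0..6, and those are all the positions the trace ever visits, so the invariant □(returning ∨ ¬low_batt ∨ gps) is never violated.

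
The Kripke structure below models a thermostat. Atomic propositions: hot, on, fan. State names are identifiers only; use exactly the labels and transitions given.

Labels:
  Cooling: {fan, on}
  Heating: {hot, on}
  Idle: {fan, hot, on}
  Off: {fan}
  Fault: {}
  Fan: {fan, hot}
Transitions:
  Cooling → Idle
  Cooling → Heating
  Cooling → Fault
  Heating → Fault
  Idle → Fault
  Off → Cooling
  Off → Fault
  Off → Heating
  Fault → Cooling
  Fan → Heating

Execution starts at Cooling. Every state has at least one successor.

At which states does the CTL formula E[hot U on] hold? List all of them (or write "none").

{Cooling, Heating, Idle, Fan}

States satisfying hot: {Heating, Idle, Fan}.
States satisfying on: {Cooling, Heating, Idle}.
States satisfying E[hot U on]: {Cooling, Heating, Idle, Fan}.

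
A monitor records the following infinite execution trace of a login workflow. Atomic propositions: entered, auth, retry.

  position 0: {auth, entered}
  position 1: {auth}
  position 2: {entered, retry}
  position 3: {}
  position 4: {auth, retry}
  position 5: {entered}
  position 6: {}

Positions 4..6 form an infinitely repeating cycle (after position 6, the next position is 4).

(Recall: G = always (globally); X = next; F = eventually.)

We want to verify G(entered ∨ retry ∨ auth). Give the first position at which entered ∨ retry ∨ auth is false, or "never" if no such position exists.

3

Check entered ∨ retry ∨ auth at each position in order: 0 ✓, 1 ✓, 2 ✓.
At position 3 the labels are {}, so entered ∨ retry ∨ auth is false there. This is the first violation.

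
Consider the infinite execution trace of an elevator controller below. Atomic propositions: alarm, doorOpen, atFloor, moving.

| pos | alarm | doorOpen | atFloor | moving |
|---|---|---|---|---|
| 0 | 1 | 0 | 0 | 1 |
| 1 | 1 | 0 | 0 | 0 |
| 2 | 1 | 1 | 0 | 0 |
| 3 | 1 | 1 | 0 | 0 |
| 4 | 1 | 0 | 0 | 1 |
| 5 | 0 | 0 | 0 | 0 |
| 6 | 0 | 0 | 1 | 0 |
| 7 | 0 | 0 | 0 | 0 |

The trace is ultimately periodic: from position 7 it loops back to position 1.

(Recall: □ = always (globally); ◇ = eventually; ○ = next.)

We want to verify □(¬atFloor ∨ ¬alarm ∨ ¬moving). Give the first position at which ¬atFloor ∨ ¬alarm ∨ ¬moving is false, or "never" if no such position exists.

¬atFloor ∨ ¬alarm ∨ ¬moving holds at every position 0..7, and those are all the positions the trace ever visits, so the invariant □(¬atFloor ∨ ¬alarm ∨ ¬moving) is never violated.

never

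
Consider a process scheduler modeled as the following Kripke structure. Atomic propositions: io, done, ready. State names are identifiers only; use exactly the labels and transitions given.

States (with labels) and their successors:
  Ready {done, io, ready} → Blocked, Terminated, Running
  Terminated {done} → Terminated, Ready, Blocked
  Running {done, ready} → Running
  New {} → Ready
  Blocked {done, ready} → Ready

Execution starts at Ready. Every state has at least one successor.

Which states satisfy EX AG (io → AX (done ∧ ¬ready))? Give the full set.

States satisfying AG (io → AX (done ∧ ¬ready)): {Running}.
States satisfying EX AG (io → AX (done ∧ ¬ready)): {Ready, Running}.

{Ready, Running}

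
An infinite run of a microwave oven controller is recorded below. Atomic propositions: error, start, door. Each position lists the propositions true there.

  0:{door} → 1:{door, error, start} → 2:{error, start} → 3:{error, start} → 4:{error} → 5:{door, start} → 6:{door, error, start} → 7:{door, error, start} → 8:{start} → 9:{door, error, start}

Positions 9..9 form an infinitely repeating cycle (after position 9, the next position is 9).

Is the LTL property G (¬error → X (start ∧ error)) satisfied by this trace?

Satisfied

¬error → X (start ∧ error) holds at every position 0..9, and those are all positions ever visited, so G (¬error → X (start ∧ error)) holds.
Positions where ¬error holds: 0, 5, 8.
Check X (start ∧ error) at each: 0→ok, 5→ok, 8→ok.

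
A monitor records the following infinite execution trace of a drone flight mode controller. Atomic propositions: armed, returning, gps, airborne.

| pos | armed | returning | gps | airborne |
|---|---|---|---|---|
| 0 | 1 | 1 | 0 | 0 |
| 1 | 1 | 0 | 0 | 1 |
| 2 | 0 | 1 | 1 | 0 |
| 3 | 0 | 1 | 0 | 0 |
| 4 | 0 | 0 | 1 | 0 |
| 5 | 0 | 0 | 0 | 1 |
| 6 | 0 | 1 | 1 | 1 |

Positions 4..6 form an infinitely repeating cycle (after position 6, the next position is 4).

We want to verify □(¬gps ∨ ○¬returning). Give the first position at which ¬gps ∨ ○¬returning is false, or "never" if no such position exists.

Check ¬gps ∨ ○¬returning at each position in order: 0 ✓, 1 ✓.
At position 2 the labels are {gps, returning} and the next position 3 has {returning}, so ¬gps ∨ ○¬returning is false there. This is the first violation.

2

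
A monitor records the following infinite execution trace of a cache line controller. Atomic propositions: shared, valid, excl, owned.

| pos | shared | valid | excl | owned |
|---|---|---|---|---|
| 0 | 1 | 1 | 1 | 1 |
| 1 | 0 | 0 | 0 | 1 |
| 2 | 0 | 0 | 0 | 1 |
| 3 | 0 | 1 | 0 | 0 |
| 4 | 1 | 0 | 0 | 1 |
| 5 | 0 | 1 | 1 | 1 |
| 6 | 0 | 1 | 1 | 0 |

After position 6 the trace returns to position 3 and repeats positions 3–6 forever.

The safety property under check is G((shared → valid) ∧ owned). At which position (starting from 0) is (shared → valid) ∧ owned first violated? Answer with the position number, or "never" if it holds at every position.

Check (shared → valid) ∧ owned at each position in order: 0 ✓, 1 ✓, 2 ✓.
At position 3 the labels are {valid}, so (shared → valid) ∧ owned is false there. This is the first violation.

3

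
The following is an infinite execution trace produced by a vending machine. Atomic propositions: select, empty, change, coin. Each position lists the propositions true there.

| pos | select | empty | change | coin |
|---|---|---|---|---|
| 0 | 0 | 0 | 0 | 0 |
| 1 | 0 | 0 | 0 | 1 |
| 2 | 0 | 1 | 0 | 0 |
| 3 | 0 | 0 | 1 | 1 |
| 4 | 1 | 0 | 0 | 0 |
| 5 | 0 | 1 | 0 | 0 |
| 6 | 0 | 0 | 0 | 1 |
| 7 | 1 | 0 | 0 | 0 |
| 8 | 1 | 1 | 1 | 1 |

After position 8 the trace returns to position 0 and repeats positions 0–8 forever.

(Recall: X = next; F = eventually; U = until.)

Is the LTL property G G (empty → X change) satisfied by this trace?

G (empty → X change) must hold at every position from 0 onward. It fails at position 0, so G G (empty → X change) is false.

No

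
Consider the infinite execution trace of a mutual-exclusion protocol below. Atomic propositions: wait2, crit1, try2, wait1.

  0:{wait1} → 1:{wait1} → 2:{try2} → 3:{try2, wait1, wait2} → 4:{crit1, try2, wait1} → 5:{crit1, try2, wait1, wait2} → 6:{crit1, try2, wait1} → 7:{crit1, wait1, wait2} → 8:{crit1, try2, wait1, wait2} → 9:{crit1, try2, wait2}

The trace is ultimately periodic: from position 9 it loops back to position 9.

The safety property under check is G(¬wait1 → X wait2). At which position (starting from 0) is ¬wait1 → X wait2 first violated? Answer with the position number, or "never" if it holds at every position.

never

¬wait1 → X wait2 holds at every position 0..9, and those are all the positions the trace ever visits, so the invariant G(¬wait1 → X wait2) is never violated.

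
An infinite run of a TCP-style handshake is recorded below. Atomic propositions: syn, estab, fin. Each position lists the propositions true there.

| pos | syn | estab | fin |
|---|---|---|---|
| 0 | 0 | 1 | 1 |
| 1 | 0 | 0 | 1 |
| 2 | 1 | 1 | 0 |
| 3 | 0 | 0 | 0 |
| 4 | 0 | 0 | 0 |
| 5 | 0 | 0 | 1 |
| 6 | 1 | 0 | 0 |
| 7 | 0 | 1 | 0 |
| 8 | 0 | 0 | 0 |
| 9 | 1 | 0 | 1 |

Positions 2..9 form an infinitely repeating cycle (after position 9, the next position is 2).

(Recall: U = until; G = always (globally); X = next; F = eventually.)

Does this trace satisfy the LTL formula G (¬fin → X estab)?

¬fin → X estab must hold at every position from 0 onward. It fails at position 2, so G (¬fin → X estab) is false.
Positions where ¬fin holds: 2, 3, 4, 6, 7, 8.
Check X estab at each: 2→fails, 3→fails, 4→fails, 6→ok, 7→fails, 8→fails.

Does not hold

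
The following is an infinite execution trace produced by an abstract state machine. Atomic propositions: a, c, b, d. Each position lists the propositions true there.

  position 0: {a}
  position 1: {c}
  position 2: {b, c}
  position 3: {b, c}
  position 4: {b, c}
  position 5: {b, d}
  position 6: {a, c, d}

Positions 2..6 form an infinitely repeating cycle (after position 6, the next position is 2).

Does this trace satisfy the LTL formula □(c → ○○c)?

No

c → ○○c must hold at every position from 0 onward. It fails at position 3, so □(c → ○○c) is false.
Positions where c holds: 1, 2, 3, 4, 6.
Check ○○c at each: 1→ok, 2→ok, 3→fails, 4→ok, 6→ok.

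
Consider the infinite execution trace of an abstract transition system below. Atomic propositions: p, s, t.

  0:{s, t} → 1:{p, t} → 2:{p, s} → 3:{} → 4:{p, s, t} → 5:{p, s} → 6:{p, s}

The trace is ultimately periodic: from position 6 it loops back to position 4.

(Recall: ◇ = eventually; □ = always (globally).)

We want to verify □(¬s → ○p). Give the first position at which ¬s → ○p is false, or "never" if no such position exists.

¬s → ○p holds at every position 0..6, and those are all the positions the trace ever visits, so the invariant □(¬s → ○p) is never violated.

never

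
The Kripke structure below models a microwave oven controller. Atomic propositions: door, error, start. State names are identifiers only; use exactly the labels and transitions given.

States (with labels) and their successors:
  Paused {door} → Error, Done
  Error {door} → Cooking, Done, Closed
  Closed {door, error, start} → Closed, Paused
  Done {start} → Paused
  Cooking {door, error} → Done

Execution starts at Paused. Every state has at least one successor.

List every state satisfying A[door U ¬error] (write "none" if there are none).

{Paused, Error, Done, Cooking}

States satisfying door: {Paused, Error, Closed, Cooking}.
States satisfying ¬error: {Paused, Error, Done}.
States satisfying A[door U ¬error]: {Paused, Error, Done, Cooking}.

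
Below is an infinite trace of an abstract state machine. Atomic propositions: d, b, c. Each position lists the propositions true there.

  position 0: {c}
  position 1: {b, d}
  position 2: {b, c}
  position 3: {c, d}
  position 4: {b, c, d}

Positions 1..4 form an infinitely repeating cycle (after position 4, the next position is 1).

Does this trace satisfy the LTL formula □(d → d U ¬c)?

d → d U ¬c holds at every position 0..4, and those are all positions ever visited, so □(d → d U ¬c) holds.
Positions where d holds: 1, 3, 4.
Check d U ¬c at each: 1→ok, 3→ok, 4→ok.

Satisfied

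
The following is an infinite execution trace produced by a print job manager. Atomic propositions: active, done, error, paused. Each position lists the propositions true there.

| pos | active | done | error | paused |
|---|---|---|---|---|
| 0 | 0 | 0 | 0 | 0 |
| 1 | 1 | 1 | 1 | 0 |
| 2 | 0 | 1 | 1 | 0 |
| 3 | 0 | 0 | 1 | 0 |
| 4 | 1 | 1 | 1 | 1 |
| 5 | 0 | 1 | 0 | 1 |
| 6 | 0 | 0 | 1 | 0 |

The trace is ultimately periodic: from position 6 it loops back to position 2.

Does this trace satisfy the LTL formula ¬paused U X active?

Satisfied

Walking from position 0: X active first holds at position 0, and ¬paused holds at every earlier position along the way, so ¬paused U X active holds.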